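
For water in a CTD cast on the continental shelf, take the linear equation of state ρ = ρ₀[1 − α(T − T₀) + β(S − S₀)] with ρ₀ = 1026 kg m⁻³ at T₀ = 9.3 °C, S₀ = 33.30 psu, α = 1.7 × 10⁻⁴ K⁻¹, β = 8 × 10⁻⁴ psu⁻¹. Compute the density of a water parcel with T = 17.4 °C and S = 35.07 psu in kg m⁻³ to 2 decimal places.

1026.04 kg m⁻³

T − T₀ = +8.1 K, S − S₀ = +1.77 psu.
Bracket = 1 − α·(+8.1) + β·(+1.77) = 1 + (3.90 × 10⁻⁵) = 1.0000390.
ρ = 1026 × 1.0000390 = 1026.04 kg m⁻³.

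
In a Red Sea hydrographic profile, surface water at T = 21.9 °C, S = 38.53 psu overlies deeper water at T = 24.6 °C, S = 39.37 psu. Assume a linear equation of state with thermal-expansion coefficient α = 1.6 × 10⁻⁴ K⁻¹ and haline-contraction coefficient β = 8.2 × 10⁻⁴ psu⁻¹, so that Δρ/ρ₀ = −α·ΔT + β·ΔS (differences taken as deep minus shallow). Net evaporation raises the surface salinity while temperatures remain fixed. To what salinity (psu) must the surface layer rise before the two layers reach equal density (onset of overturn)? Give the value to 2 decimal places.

38.84 psu

Neutral buoyancy requires −α(T_deep − T_surf) + β(S_deep − S_surf′) = 0.
S_surf′ = S_deep − (α/β)·ΔT = 39.37 − (1.6 × 10⁻⁴/8.2 × 10⁻⁴)·(+2.7) = 38.8432 psu.
Increase required: 38.8432 − 38.53 = 0.3132 psu.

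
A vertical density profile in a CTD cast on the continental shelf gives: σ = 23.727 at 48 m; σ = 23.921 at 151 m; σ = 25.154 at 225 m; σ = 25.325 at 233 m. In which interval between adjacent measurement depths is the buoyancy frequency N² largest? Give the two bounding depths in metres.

Compute the density gradient over each adjacent pair:
  48–151 m: Δρ/Δz = 0.194/103 = 1.9 × 10⁻³ kg m⁻⁴
  151–225 m: Δρ/Δz = 1.233/74 = 0.017 kg m⁻⁴
  225–233 m: Δρ/Δz = 0.171/8 = 0.021 kg m⁻⁴
The largest gradient is in the 225–233 m interval — the pycnocline.

225–233 m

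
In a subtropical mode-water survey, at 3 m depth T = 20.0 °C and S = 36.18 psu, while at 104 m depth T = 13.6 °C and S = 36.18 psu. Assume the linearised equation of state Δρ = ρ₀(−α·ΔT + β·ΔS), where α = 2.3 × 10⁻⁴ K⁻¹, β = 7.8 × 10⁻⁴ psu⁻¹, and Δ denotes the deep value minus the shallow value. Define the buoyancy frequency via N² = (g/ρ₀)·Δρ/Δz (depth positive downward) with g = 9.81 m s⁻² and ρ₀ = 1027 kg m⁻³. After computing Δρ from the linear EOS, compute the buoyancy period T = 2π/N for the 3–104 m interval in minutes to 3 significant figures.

ΔT = -6.4 K, ΔS = +0.00 psu (deep − shallow).
Δρ/ρ₀ = −αΔT + βΔS = 1.472 × 10⁻³ + 0 = 1.472 × 10⁻³, so Δρ ≈ 1.512 kg m⁻³.
N² = (g/ρ₀)·Δρ/Δz = g·(Δρ/ρ₀)/Δz = 9.81 × 1.472 × 10⁻³ / 101 = 1.4297 × 10⁻⁴ s⁻².
N = √(1.4297 × 10⁻⁴) = 0.011957 rad s⁻¹ → T = 2π/N = 525.48 s = 8.7580 min ≈ 8.76 min.

8.76 min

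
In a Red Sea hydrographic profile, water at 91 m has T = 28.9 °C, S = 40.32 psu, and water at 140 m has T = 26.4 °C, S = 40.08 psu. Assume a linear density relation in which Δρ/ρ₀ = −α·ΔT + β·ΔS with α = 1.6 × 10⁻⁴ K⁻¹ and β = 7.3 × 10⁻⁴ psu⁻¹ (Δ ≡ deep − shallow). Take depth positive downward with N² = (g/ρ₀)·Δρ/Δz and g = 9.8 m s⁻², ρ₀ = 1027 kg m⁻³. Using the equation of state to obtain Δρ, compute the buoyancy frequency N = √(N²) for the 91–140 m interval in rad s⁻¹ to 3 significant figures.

6.71 × 10⁻³ rad s⁻¹

ΔT = -2.5 K, ΔS = -0.24 psu (deep − shallow).
Δρ/ρ₀ = −αΔT + βΔS = 4.00 × 10⁻⁴ − 1.752 × 10⁻⁴ = 2.248 × 10⁻⁴, so Δρ ≈ 0.2309 kg m⁻³.
N² = (g/ρ₀)·Δρ/Δz = g·(Δρ/ρ₀)/Δz = 9.8 × 2.248 × 10⁻⁴ / 49 = 4.4960 × 10⁻⁵ s⁻².
N = √(4.4960 × 10⁻⁵) = 6.7052 × 10⁻³ rad s⁻¹ ≈ 6.71 × 10⁻³ rad s⁻¹.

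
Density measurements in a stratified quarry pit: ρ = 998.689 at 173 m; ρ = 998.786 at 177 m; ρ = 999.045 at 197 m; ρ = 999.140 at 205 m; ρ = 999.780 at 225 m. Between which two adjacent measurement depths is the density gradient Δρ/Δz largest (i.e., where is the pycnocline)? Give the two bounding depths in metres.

205–225 m

Compute the density gradient over each adjacent pair:
  173–177 m: Δρ/Δz = 0.097/4 = 0.024 kg m⁻⁴
  177–197 m: Δρ/Δz = 0.259/20 = 0.013 kg m⁻⁴
  197–205 m: Δρ/Δz = 0.095/8 = 0.012 kg m⁻⁴
  205–225 m: Δρ/Δz = 0.640/20 = 0.032 kg m⁻⁴
The largest gradient is in the 205–225 m interval — the pycnocline.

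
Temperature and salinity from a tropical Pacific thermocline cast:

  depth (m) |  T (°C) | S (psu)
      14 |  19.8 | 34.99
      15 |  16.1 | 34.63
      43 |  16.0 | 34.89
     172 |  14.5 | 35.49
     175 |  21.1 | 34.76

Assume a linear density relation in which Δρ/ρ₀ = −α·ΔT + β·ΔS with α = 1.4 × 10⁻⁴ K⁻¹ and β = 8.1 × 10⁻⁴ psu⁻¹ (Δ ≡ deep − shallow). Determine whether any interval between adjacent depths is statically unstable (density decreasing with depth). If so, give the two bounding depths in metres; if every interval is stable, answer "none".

172–175 m

Evaluate Δρ/ρ₀ = −αΔT + βΔS across each adjacent pair:
  14–15 m: −αΔT+βΔS = −(1.4 × 10⁻⁴)(-3.7)+(8.1 × 10⁻⁴)(-0.36) = 2.3 × 10⁻⁴ → stable
  15–43 m: −αΔT+βΔS = −(1.4 × 10⁻⁴)(-0.1)+(8.1 × 10⁻⁴)(+0.26) = 2.2 × 10⁻⁴ → stable
  43–172 m: −αΔT+βΔS = −(1.4 × 10⁻⁴)(-1.5)+(8.1 × 10⁻⁴)(+0.60) = 7.0 × 10⁻⁴ → stable
  172–175 m: −αΔT+βΔS = −(1.4 × 10⁻⁴)(+6.6)+(8.1 × 10⁻⁴)(-0.73) = -1.5 × 10⁻³ → UNSTABLE
The 172–175 m interval has Δρ < 0: lighter water underlies denser water.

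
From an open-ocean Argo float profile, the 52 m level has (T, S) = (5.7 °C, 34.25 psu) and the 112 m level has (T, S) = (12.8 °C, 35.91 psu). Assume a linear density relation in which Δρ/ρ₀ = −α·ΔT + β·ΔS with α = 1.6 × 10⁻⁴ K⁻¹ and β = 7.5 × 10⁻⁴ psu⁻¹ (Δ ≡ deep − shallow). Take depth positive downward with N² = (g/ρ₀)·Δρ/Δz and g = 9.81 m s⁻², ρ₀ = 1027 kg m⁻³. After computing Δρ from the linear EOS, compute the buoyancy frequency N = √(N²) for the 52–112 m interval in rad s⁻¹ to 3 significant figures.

4.22 × 10⁻³ rad s⁻¹

ΔT = +7.1 K, ΔS = +1.66 psu (deep − shallow).
Δρ/ρ₀ = −αΔT + βΔS = -1.136 × 10⁻³ + 1.245 × 10⁻³ = 1.09 × 10⁻⁴, so Δρ ≈ 0.1119 kg m⁻³.
N² = (g/ρ₀)·Δρ/Δz = g·(Δρ/ρ₀)/Δz = 9.81 × 1.09 × 10⁻⁴ / 60 = 1.7821 × 10⁻⁵ s⁻².
N = √(1.7821 × 10⁻⁵) = 4.2215 × 10⁻³ rad s⁻¹ ≈ 4.22 × 10⁻³ rad s⁻¹.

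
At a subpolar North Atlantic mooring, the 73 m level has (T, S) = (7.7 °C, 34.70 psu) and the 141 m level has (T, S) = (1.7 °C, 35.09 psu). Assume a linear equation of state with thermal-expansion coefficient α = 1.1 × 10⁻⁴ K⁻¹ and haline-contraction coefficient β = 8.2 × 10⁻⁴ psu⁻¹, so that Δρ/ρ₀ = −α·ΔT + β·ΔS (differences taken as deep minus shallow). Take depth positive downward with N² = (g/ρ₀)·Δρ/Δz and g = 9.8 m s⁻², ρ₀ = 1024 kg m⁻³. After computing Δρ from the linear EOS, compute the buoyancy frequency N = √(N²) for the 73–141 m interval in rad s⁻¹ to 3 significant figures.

0.0119 rad s⁻¹

ΔT = -6.0 K, ΔS = +0.39 psu (deep − shallow).
Δρ/ρ₀ = −αΔT + βΔS = 6.60 × 10⁻⁴ + 3.198 × 10⁻⁴ = 9.798 × 10⁻⁴, so Δρ ≈ 1.003 kg m⁻³.
N² = (g/ρ₀)·Δρ/Δz = g·(Δρ/ρ₀)/Δz = 9.8 × 9.798 × 10⁻⁴ / 68 = 1.4121 × 10⁻⁴ s⁻².
N = √(1.4121 × 10⁻⁴) = 0.011883 rad s⁻¹ ≈ 0.0119 rad s⁻¹.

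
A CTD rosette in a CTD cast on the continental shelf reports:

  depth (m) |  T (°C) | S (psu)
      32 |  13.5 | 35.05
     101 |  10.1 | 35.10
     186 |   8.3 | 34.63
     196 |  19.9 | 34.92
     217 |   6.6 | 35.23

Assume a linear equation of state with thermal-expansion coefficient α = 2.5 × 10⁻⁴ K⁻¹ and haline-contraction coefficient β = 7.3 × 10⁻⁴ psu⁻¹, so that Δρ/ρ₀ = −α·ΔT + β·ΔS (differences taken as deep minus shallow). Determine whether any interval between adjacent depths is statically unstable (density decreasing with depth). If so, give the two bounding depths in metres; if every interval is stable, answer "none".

Evaluate Δρ/ρ₀ = −αΔT + βΔS across each adjacent pair:
  32–101 m: −αΔT+βΔS = −(2.5 × 10⁻⁴)(-3.4)+(7.3 × 10⁻⁴)(+0.05) = 8.9 × 10⁻⁴ → stable
  101–186 m: −αΔT+βΔS = −(2.5 × 10⁻⁴)(-1.8)+(7.3 × 10⁻⁴)(-0.47) = 1.1 × 10⁻⁴ → stable
  186–196 m: −αΔT+βΔS = −(2.5 × 10⁻⁴)(+11.6)+(7.3 × 10⁻⁴)(+0.29) = -2.7 × 10⁻³ → UNSTABLE
  196–217 m: −αΔT+βΔS = −(2.5 × 10⁻⁴)(-13.3)+(7.3 × 10⁻⁴)(+0.31) = 3.6 × 10⁻³ → stable
The 186–196 m interval has Δρ < 0: lighter water underlies denser water.

186–196 m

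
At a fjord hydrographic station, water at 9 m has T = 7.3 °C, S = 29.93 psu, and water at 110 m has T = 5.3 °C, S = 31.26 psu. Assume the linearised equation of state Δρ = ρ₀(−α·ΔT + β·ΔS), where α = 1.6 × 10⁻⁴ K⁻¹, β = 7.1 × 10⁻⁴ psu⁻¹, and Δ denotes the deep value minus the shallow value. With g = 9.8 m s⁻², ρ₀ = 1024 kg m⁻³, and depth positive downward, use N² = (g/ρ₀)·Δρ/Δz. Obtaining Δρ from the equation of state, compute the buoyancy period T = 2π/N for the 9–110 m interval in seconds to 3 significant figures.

ΔT = -2.0 K, ΔS = +1.33 psu (deep − shallow).
Δρ/ρ₀ = −αΔT + βΔS = 3.20 × 10⁻⁴ + 9.443 × 10⁻⁴ = 1.2643 × 10⁻³, so Δρ ≈ 1.295 kg m⁻³.
N² = (g/ρ₀)·Δρ/Δz = g·(Δρ/ρ₀)/Δz = 9.8 × 1.2643 × 10⁻³ / 101 = 1.2267 × 10⁻⁴ s⁻².
N = √(1.2267 × 10⁻⁴) = 0.011076 rad s⁻¹ → T = 2π/N = 567.28 s ≈ 567 s.

567 s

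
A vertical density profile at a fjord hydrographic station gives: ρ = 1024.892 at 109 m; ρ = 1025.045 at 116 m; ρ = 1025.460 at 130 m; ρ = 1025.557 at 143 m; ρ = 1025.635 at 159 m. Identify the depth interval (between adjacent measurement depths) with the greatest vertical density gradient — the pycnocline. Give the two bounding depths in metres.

116–130 m

Compute the density gradient over each adjacent pair:
  109–116 m: Δρ/Δz = 0.153/7 = 0.022 kg m⁻⁴
  116–130 m: Δρ/Δz = 0.415/14 = 0.030 kg m⁻⁴
  130–143 m: Δρ/Δz = 0.097/13 = 7.5 × 10⁻³ kg m⁻⁴
  143–159 m: Δρ/Δz = 0.078/16 = 4.9 × 10⁻³ kg m⁻⁴
The largest gradient is in the 116–130 m interval — the pycnocline.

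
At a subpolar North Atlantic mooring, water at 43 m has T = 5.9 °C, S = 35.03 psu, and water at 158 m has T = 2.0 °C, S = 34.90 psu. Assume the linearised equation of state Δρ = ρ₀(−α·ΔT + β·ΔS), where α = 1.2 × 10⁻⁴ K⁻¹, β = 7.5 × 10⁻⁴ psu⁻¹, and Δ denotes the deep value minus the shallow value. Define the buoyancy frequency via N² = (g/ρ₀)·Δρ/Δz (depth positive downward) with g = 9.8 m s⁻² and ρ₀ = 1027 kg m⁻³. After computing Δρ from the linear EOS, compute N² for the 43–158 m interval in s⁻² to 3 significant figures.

3.16 × 10⁻⁵ s⁻²

ΔT = -3.9 K, ΔS = -0.13 psu (deep − shallow).
Δρ/ρ₀ = −αΔT + βΔS = 4.68 × 10⁻⁴ − 9.75 × 10⁻⁵ = 3.705 × 10⁻⁴, so Δρ ≈ 0.3805 kg m⁻³.
N² = (g/ρ₀)·Δρ/Δz = g·(Δρ/ρ₀)/Δz = 9.8 × 3.705 × 10⁻⁴ / 115 = 3.1573 × 10⁻⁵ s⁻² ≈ 3.16 × 10⁻⁵ s⁻².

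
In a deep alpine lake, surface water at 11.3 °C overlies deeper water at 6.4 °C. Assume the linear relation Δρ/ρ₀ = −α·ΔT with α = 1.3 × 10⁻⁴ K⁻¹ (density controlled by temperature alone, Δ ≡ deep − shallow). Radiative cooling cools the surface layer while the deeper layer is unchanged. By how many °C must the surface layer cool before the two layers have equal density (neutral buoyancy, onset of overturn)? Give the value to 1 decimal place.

With temperature the only control, equal density requires T_surf′ = T_deep.
T_surf′ = 6.4 °C.
Cooling required: 11.3 − 6.4 = 4.9 °C.

4.9 °C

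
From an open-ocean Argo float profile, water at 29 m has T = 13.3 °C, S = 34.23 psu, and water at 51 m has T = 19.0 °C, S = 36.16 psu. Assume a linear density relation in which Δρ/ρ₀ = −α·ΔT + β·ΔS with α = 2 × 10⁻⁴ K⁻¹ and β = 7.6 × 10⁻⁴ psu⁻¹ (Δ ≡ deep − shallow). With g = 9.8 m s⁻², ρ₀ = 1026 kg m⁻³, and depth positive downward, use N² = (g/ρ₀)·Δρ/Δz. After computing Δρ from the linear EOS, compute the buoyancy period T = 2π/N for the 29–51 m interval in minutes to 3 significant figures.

ΔT = +5.7 K, ΔS = +1.93 psu (deep − shallow).
Δρ/ρ₀ = −αΔT + βΔS = -1.14 × 10⁻³ + 1.4668 × 10⁻³ = 3.268 × 10⁻⁴, so Δρ ≈ 0.3353 kg m⁻³.
N² = (g/ρ₀)·Δρ/Δz = g·(Δρ/ρ₀)/Δz = 9.8 × 3.268 × 10⁻⁴ / 22 = 1.4557 × 10⁻⁴ s⁻².
N = √(1.4557 × 10⁻⁴) = 0.012065 rad s⁻¹ → T = 2π/N = 520.78 s = 8.6797 min ≈ 8.68 min.

8.68 min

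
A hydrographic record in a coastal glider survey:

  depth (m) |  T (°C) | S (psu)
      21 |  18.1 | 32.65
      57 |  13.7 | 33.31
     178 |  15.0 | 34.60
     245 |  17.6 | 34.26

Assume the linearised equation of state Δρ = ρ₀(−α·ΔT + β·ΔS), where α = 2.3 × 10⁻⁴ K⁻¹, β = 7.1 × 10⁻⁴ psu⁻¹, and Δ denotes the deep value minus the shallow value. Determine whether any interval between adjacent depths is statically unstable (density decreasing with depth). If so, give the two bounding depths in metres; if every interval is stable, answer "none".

178–245 m

Evaluate Δρ/ρ₀ = −αΔT + βΔS across each adjacent pair:
  21–57 m: −αΔT+βΔS = −(2.3 × 10⁻⁴)(-4.4)+(7.1 × 10⁻⁴)(+0.66) = 1.5 × 10⁻³ → stable
  57–178 m: −αΔT+βΔS = −(2.3 × 10⁻⁴)(+1.3)+(7.1 × 10⁻⁴)(+1.29) = 6.2 × 10⁻⁴ → stable
  178–245 m: −αΔT+βΔS = −(2.3 × 10⁻⁴)(+2.6)+(7.1 × 10⁻⁴)(-0.34) = -8.4 × 10⁻⁴ → UNSTABLE
The 178–245 m interval has Δρ < 0: lighter water underlies denser water.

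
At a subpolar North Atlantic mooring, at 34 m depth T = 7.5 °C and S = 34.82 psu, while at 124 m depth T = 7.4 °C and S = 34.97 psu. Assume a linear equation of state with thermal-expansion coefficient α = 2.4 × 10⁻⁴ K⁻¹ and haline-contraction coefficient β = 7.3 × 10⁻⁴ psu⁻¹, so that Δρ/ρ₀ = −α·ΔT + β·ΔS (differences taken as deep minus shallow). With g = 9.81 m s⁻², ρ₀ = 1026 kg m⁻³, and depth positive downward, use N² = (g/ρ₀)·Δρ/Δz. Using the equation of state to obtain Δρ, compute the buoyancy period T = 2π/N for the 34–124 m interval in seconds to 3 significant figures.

ΔT = -0.1 K, ΔS = +0.15 psu (deep − shallow).
Δρ/ρ₀ = −αΔT + βΔS = 2.40 × 10⁻⁵ + 1.095 × 10⁻⁴ = 1.335 × 10⁻⁴, so Δρ ≈ 0.1370 kg m⁻³.
N² = (g/ρ₀)·Δρ/Δz = g·(Δρ/ρ₀)/Δz = 9.81 × 1.335 × 10⁻⁴ / 90 = 1.4551 × 10⁻⁵ s⁻².
N = √(1.4551 × 10⁻⁵) = 3.8146 × 10⁻³ rad s⁻¹ → T = 2π/N = 1.6471 × 10³ s ≈ 1.65 × 10³ s.

1.65 × 10³ s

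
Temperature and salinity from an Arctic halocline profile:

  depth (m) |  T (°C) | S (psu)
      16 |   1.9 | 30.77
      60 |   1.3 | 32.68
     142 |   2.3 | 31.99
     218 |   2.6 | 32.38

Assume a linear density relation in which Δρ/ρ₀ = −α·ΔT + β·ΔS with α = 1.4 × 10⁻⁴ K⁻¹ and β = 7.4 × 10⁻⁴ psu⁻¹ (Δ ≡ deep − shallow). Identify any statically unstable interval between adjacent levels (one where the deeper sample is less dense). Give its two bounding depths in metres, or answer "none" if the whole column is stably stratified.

60–142 m

Evaluate Δρ/ρ₀ = −αΔT + βΔS across each adjacent pair:
  16–60 m: −αΔT+βΔS = −(1.4 × 10⁻⁴)(-0.6)+(7.4 × 10⁻⁴)(+1.91) = 1.5 × 10⁻³ → stable
  60–142 m: −αΔT+βΔS = −(1.4 × 10⁻⁴)(+1.0)+(7.4 × 10⁻⁴)(-0.69) = -6.5 × 10⁻⁴ → UNSTABLE
  142–218 m: −αΔT+βΔS = −(1.4 × 10⁻⁴)(+0.3)+(7.4 × 10⁻⁴)(+0.39) = 2.5 × 10⁻⁴ → stable
The 60–142 m interval has Δρ < 0: lighter water underlies denser water.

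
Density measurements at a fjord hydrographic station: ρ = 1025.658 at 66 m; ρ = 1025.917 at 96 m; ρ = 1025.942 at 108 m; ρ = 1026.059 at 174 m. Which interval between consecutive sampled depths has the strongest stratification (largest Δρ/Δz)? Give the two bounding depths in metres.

66–96 m

Compute the density gradient over each adjacent pair:
  66–96 m: Δρ/Δz = 0.259/30 = 8.6 × 10⁻³ kg m⁻⁴
  96–108 m: Δρ/Δz = 0.025/12 = 2.1 × 10⁻³ kg m⁻⁴
  108–174 m: Δρ/Δz = 0.117/66 = 1.8 × 10⁻³ kg m⁻⁴
The largest gradient is in the 66–96 m interval — the pycnocline.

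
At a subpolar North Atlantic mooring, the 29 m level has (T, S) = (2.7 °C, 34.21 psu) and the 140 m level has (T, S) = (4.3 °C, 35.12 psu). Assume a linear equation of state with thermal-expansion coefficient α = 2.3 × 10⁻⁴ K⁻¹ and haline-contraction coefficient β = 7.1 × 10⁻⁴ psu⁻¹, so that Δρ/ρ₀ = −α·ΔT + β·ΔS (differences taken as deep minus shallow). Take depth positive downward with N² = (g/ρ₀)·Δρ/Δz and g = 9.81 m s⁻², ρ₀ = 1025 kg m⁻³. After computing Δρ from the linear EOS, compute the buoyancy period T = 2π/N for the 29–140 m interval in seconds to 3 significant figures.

ΔT = +1.6 K, ΔS = +0.91 psu (deep − shallow).
Δρ/ρ₀ = −αΔT + βΔS = -3.68 × 10⁻⁴ + 6.461 × 10⁻⁴ = 2.781 × 10⁻⁴, so Δρ ≈ 0.2851 kg m⁻³.
N² = (g/ρ₀)·Δρ/Δz = g·(Δρ/ρ₀)/Δz = 9.81 × 2.781 × 10⁻⁴ / 111 = 2.4578 × 10⁻⁵ s⁻².
N = √(2.4578 × 10⁻⁵) = 4.9576 × 10⁻³ rad s⁻¹ → T = 2π/N = 1.2674 × 10³ s ≈ 1.27 × 10³ s.

1.27 × 10³ s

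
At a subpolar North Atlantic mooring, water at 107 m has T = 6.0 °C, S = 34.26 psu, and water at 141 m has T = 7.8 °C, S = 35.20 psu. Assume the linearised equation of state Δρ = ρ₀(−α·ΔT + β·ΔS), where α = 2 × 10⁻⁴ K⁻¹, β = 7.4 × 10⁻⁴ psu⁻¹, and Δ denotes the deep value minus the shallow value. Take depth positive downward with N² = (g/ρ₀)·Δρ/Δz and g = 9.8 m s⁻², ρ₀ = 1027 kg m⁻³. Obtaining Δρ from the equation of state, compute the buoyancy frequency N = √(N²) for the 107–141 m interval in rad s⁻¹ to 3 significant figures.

9.84 × 10⁻³ rad s⁻¹

ΔT = +1.8 K, ΔS = +0.94 psu (deep − shallow).
Δρ/ρ₀ = −αΔT + βΔS = -3.60 × 10⁻⁴ + 6.956 × 10⁻⁴ = 3.356 × 10⁻⁴, so Δρ ≈ 0.3447 kg m⁻³.
N² = (g/ρ₀)·Δρ/Δz = g·(Δρ/ρ₀)/Δz = 9.8 × 3.356 × 10⁻⁴ / 34 = 9.6732 × 10⁻⁵ s⁻².
N = √(9.6732 × 10⁻⁵) = 9.8352 × 10⁻³ rad s⁻¹ ≈ 9.84 × 10⁻³ rad s⁻¹.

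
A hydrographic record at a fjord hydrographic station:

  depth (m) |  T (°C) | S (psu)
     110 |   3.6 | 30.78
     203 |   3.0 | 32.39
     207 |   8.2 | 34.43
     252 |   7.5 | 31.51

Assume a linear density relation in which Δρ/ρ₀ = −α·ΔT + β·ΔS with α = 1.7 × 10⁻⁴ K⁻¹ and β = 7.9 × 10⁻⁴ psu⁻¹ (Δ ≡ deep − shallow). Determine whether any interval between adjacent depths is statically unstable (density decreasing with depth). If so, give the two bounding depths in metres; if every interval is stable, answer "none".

Evaluate Δρ/ρ₀ = −αΔT + βΔS across each adjacent pair:
  110–203 m: −αΔT+βΔS = −(1.7 × 10⁻⁴)(-0.6)+(7.9 × 10⁻⁴)(+1.61) = 1.4 × 10⁻³ → stable
  203–207 m: −αΔT+βΔS = −(1.7 × 10⁻⁴)(+5.2)+(7.9 × 10⁻⁴)(+2.04) = 7.3 × 10⁻⁴ → stable
  207–252 m: −αΔT+βΔS = −(1.7 × 10⁻⁴)(-0.7)+(7.9 × 10⁻⁴)(-2.92) = -2.2 × 10⁻³ → UNSTABLE
The 207–252 m interval has Δρ < 0: lighter water underlies denser water.

207–252 m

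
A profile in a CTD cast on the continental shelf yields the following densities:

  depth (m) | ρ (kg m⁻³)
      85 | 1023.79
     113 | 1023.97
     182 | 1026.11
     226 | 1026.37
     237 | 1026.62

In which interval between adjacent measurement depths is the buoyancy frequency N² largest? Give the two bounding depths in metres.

Compute the density gradient over each adjacent pair:
  85–113 m: Δρ/Δz = 0.18/28 = 6.4 × 10⁻³ kg m⁻⁴
  113–182 m: Δρ/Δz = 2.14/69 = 0.031 kg m⁻⁴
  182–226 m: Δρ/Δz = 0.26/44 = 5.9 × 10⁻³ kg m⁻⁴
  226–237 m: Δρ/Δz = 0.25/11 = 0.023 kg m⁻⁴
The largest gradient is in the 113–182 m interval — the pycnocline.

113–182 m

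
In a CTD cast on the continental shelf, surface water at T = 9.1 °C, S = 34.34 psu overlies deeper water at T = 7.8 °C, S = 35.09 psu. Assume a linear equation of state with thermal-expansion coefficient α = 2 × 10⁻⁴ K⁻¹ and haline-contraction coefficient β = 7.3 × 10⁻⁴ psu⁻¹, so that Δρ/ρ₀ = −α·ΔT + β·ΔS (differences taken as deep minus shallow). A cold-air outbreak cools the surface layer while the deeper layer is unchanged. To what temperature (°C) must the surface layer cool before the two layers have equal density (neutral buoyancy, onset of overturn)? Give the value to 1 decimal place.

Neutral buoyancy requires Δρ = 0, i.e. −α(T_deep − T_surf′) + β(S_deep − S_surf) = 0.
T_surf′ = T_deep − (β/α)·ΔS = 7.8 − (7.3 × 10⁻⁴/2 × 10⁻⁴)·(+0.75) = 5.062 °C.
Cooling required: 9.1 − (5.062) = 4.038 °C.

5.1 °C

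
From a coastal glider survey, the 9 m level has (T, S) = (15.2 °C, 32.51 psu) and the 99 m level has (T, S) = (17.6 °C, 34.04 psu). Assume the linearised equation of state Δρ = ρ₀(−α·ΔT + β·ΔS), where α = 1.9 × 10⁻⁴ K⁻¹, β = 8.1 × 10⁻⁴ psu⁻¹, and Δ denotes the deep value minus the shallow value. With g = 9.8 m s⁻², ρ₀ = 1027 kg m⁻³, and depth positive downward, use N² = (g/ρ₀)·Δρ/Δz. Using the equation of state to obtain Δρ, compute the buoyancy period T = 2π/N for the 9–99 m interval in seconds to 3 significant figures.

680 s

ΔT = +2.4 K, ΔS = +1.53 psu (deep − shallow).
Δρ/ρ₀ = −αΔT + βΔS = -4.56 × 10⁻⁴ + 1.2393 × 10⁻³ = 7.833 × 10⁻⁴, so Δρ ≈ 0.8044 kg m⁻³.
N² = (g/ρ₀)·Δρ/Δz = g·(Δρ/ρ₀)/Δz = 9.8 × 7.833 × 10⁻⁴ / 90 = 8.5293 × 10⁻⁵ s⁻².
N = √(8.5293 × 10⁻⁵) = 9.2354 × 10⁻³ rad s⁻¹ → T = 2π/N = 680.34 s ≈ 680 s.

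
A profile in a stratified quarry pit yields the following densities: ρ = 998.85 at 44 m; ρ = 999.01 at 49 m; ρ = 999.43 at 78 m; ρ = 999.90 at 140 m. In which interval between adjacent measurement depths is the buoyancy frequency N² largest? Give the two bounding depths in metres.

44–49 m

Compute the density gradient over each adjacent pair:
  44–49 m: Δρ/Δz = 0.16/5 = 0.032 kg m⁻⁴
  49–78 m: Δρ/Δz = 0.42/29 = 0.014 kg m⁻⁴
  78–140 m: Δρ/Δz = 0.47/62 = 7.6 × 10⁻³ kg m⁻⁴
The largest gradient is in the 44–49 m interval — the pycnocline.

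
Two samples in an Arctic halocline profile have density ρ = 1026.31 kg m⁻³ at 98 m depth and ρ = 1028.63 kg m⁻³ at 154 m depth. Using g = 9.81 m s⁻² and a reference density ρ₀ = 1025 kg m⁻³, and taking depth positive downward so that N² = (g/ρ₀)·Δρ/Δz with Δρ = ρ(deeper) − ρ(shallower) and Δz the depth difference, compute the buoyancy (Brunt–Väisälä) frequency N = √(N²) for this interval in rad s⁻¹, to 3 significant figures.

Δρ = 1028.63 − 1026.31 = 2.32 kg m⁻³ over Δz = 154 − 98 = 56 m.
N² = (9.81/1025) × (2.32/56) = 3.9650 × 10⁻⁴ s⁻².
N = √(3.9650 × 10⁻⁴) = 0.019912 rad s⁻¹ ≈ 0.0199 rad s⁻¹.

0.0199 rad s⁻¹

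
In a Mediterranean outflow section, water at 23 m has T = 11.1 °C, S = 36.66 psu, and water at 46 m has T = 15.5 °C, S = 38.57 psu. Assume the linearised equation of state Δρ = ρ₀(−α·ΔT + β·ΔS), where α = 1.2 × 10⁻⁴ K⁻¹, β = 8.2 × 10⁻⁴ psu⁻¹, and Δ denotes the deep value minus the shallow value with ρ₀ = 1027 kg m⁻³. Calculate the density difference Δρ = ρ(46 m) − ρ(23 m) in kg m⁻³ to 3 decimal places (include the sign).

ΔT = +4.4 K, ΔS = +1.91 psu (deep − shallow).
Δρ/ρ₀ = −(1.2 × 10⁻⁴)(+4.4) + (8.2 × 10⁻⁴)(+1.91) = 1.0382 × 10⁻³.
Δρ = 1027 × (1.0382 × 10⁻³) = +1.066 kg m⁻³.
Positive Δρ: denser below, stable.

+1.066 kg m⁻³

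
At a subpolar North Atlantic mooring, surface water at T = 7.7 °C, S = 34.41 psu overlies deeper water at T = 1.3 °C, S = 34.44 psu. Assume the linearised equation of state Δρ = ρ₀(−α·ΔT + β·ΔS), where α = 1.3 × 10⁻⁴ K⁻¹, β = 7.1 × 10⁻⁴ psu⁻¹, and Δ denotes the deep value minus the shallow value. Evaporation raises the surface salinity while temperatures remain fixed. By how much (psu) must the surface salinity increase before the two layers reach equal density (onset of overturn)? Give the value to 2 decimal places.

1.20 psu

Neutral buoyancy requires −α(T_deep − T_surf) + β(S_deep − S_surf′) = 0.
S_surf′ = S_deep − (α/β)·ΔT = 34.44 − (1.3 × 10⁻⁴/7.1 × 10⁻⁴)·(-6.4) = 35.6118 psu.
Increase required: 35.6118 − 34.41 = 1.2018 psu.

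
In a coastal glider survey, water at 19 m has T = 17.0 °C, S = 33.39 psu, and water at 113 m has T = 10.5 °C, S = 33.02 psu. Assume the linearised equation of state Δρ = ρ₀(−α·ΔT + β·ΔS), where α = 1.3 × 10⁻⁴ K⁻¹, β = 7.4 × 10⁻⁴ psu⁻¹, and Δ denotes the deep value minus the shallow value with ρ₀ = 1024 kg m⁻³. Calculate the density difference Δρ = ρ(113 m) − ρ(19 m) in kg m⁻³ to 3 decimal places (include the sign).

+0.585 kg m⁻³

ΔT = -6.5 K, ΔS = -0.37 psu (deep − shallow).
Δρ/ρ₀ = −(1.3 × 10⁻⁴)(-6.5) + (7.4 × 10⁻⁴)(-0.37) = 5.712 × 10⁻⁴.
Δρ = 1024 × (5.712 × 10⁻⁴) = +0.585 kg m⁻³.
Positive Δρ: denser below, stable.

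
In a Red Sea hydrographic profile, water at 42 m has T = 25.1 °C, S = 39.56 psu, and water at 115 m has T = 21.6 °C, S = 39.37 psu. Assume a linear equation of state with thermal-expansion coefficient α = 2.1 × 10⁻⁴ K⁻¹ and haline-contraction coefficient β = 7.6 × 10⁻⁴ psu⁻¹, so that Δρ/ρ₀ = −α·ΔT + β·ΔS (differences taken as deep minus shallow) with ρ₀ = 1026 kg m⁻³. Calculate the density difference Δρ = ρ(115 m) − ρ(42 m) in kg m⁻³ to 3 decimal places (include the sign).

+0.606 kg m⁻³

ΔT = -3.5 K, ΔS = -0.19 psu (deep − shallow).
Δρ/ρ₀ = −(2.1 × 10⁻⁴)(-3.5) + (7.6 × 10⁻⁴)(-0.19) = 5.906 × 10⁻⁴.
Δρ = 1026 × (5.906 × 10⁻⁴) = +0.606 kg m⁻³.
Positive Δρ: denser below, stable.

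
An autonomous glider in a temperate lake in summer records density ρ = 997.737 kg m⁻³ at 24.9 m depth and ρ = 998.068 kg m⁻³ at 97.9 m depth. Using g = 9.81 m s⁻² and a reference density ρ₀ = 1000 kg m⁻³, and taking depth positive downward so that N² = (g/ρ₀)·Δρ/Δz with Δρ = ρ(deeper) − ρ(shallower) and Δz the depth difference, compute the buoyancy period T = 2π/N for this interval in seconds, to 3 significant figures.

942 s

Δρ = 998.068 − 997.737 = 0.331 kg m⁻³ over Δz = 97.9 − 24.9 = 73 m.
N² = (9.81/1000) × (0.331/73) = 4.4481 × 10⁻⁵ s⁻².
N = √(4.4481 × 10⁻⁵) = 6.6694 × 10⁻³ rad s⁻¹, so T = 2π/N = 942.09 s ≈ 942 s.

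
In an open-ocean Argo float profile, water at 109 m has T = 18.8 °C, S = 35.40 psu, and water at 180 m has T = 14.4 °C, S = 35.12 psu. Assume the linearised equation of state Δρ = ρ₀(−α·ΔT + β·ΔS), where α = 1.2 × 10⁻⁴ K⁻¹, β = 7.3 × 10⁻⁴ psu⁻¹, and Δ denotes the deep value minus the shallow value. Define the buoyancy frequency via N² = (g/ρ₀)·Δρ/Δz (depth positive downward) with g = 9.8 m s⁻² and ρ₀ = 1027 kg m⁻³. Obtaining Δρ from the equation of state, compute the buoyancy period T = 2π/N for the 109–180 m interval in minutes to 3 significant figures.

15.7 min

ΔT = -4.4 K, ΔS = -0.28 psu (deep − shallow).
Δρ/ρ₀ = −αΔT + βΔS = 5.28 × 10⁻⁴ − 2.044 × 10⁻⁴ = 3.236 × 10⁻⁴, so Δρ ≈ 0.3323 kg m⁻³.
N² = (g/ρ₀)·Δρ/Δz = g·(Δρ/ρ₀)/Δz = 9.8 × 3.236 × 10⁻⁴ / 71 = 4.4666 × 10⁻⁵ s⁻².
N = √(4.4666 × 10⁻⁵) = 6.6833 × 10⁻³ rad s⁻¹ → T = 2π/N = 940.13 s = 15.669 min ≈ 15.7 min.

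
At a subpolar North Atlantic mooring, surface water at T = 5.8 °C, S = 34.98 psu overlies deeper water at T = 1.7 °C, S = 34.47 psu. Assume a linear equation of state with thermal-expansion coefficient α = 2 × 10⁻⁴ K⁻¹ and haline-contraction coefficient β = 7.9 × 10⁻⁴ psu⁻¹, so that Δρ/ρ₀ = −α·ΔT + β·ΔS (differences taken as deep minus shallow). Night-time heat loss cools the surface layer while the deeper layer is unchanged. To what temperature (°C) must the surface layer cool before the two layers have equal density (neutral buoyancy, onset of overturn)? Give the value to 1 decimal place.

Neutral buoyancy requires Δρ = 0, i.e. −α(T_deep − T_surf′) + β(S_deep − S_surf) = 0.
T_surf′ = T_deep − (β/α)·ΔS = 1.7 − (7.9 × 10⁻⁴/2 × 10⁻⁴)·(-0.51) = 3.715 °C.
Cooling required: 5.8 − (3.715) = 2.085 °C.

3.7 °C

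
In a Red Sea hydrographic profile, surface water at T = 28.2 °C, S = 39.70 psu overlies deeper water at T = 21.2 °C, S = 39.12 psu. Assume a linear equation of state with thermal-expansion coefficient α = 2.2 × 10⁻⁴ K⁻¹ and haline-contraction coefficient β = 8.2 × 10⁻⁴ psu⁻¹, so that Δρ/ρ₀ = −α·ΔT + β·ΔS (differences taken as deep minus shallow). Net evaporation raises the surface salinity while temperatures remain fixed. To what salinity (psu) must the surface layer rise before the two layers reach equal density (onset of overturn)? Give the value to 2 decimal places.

41.00 psu

Neutral buoyancy requires −α(T_deep − T_surf) + β(S_deep − S_surf′) = 0.
S_surf′ = S_deep − (α/β)·ΔT = 39.12 − (2.2 × 10⁻⁴/8.2 × 10⁻⁴)·(-7.0) = 40.9980 psu.
Increase required: 40.9980 − 39.70 = 1.2980 psu.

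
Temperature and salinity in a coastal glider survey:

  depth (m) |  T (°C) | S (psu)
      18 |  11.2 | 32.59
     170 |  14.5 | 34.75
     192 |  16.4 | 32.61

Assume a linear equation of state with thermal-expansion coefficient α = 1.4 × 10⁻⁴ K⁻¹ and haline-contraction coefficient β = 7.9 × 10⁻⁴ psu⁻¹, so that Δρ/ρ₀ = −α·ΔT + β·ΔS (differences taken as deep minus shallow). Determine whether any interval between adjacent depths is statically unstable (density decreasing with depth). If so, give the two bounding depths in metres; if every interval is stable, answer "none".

170–192 m

Evaluate Δρ/ρ₀ = −αΔT + βΔS across each adjacent pair:
  18–170 m: −αΔT+βΔS = −(1.4 × 10⁻⁴)(+3.3)+(7.9 × 10⁻⁴)(+2.16) = 1.2 × 10⁻³ → stable
  170–192 m: −αΔT+βΔS = −(1.4 × 10⁻⁴)(+1.9)+(7.9 × 10⁻⁴)(-2.14) = -2.0 × 10⁻³ → UNSTABLE
The 170–192 m interval has Δρ < 0: lighter water underlies denser water.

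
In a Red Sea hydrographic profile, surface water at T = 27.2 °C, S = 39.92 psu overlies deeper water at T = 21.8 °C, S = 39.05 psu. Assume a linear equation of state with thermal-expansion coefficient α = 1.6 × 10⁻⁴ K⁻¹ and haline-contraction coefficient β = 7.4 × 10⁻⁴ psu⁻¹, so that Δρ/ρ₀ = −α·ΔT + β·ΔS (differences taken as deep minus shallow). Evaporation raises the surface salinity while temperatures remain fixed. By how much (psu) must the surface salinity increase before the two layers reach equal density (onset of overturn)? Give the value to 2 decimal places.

0.30 psu

Neutral buoyancy requires −α(T_deep − T_surf) + β(S_deep − S_surf′) = 0.
S_surf′ = S_deep − (α/β)·ΔT = 39.05 − (1.6 × 10⁻⁴/7.4 × 10⁻⁴)·(-5.4) = 40.2176 psu.
Increase required: 40.2176 − 39.92 = 0.2976 psu.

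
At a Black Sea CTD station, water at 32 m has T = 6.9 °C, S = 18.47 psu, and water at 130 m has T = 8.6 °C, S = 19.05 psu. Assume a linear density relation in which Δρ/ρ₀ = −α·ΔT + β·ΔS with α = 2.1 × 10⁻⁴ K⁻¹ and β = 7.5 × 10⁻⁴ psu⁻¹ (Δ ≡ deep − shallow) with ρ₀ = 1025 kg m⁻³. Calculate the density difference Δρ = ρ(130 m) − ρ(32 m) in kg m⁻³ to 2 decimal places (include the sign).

+0.08 kg m⁻³

ΔT = +1.7 K, ΔS = +0.58 psu (deep − shallow).
Δρ/ρ₀ = −(2.1 × 10⁻⁴)(+1.7) + (7.5 × 10⁻⁴)(+0.58) = 7.80 × 10⁻⁵.
Δρ = 1025 × (7.80 × 10⁻⁵) = +0.08 kg m⁻³.
Positive Δρ: denser below, stable.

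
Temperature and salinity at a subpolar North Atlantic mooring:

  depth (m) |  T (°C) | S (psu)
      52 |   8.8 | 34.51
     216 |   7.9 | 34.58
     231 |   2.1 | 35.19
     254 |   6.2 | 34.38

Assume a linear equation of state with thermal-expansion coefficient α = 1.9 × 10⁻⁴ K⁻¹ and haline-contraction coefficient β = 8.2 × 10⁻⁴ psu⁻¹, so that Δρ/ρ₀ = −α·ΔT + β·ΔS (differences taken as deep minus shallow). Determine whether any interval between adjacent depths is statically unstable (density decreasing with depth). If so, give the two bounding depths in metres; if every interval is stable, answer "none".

231–254 m

Evaluate Δρ/ρ₀ = −αΔT + βΔS across each adjacent pair:
  52–216 m: −αΔT+βΔS = −(1.9 × 10⁻⁴)(-0.9)+(8.2 × 10⁻⁴)(+0.07) = 2.3 × 10⁻⁴ → stable
  216–231 m: −αΔT+βΔS = −(1.9 × 10⁻⁴)(-5.8)+(8.2 × 10⁻⁴)(+0.61) = 1.6 × 10⁻³ → stable
  231–254 m: −αΔT+βΔS = −(1.9 × 10⁻⁴)(+4.1)+(8.2 × 10⁻⁴)(-0.81) = -1.4 × 10⁻³ → UNSTABLE
The 231–254 m interval has Δρ < 0: lighter water underlies denser water.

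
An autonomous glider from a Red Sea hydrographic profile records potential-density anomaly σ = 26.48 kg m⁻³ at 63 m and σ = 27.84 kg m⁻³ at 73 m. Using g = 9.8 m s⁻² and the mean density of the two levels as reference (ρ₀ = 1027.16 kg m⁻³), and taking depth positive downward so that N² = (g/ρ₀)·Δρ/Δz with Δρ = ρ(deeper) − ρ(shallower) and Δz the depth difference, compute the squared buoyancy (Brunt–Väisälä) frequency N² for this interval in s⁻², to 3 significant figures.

1.30 × 10⁻³ s⁻²

Δρ = 1027.84 − 1026.48 = 1.36 kg m⁻³ over Δz = 73 − 63 = 10 m.
N² = (9.8/1027.16) × (1.36/10) = 1.2976 × 10⁻³ s⁻² ≈ 1.30 × 10⁻³ s⁻².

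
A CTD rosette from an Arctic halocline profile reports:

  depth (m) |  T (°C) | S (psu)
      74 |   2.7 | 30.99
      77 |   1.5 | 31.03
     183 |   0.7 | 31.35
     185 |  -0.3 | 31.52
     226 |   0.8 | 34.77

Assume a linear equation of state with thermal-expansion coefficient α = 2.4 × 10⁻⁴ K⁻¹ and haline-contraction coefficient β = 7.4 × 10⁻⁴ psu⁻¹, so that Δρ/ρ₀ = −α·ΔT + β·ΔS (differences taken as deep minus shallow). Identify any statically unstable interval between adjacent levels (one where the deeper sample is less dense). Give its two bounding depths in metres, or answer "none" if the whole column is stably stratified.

Evaluate Δρ/ρ₀ = −αΔT + βΔS across each adjacent pair:
  74–77 m: −αΔT+βΔS = −(2.4 × 10⁻⁴)(-1.2)+(7.4 × 10⁻⁴)(+0.04) = 3.2 × 10⁻⁴ → stable
  77–183 m: −αΔT+βΔS = −(2.4 × 10⁻⁴)(-0.8)+(7.4 × 10⁻⁴)(+0.32) = 4.3 × 10⁻⁴ → stable
  183–185 m: −αΔT+βΔS = −(2.4 × 10⁻⁴)(-1.0)+(7.4 × 10⁻⁴)(+0.17) = 3.7 × 10⁻⁴ → stable
  185–226 m: −αΔT+βΔS = −(2.4 × 10⁻⁴)(+1.1)+(7.4 × 10⁻⁴)(+3.25) = 2.1 × 10⁻³ → stable
Every interval has Δρ > 0: the column is stably stratified throughout.

none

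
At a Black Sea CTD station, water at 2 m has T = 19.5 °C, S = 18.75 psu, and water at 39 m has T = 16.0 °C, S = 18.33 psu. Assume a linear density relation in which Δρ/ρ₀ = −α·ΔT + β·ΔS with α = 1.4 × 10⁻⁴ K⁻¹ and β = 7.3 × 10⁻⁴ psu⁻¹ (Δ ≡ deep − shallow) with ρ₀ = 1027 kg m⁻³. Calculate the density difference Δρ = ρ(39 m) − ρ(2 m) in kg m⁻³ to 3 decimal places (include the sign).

+0.188 kg m⁻³

ΔT = -3.5 K, ΔS = -0.42 psu (deep − shallow).
Δρ/ρ₀ = −(1.4 × 10⁻⁴)(-3.5) + (7.3 × 10⁻⁴)(-0.42) = 1.834 × 10⁻⁴.
Δρ = 1027 × (1.834 × 10⁻⁴) = +0.188 kg m⁻³.
Positive Δρ: denser below, stable.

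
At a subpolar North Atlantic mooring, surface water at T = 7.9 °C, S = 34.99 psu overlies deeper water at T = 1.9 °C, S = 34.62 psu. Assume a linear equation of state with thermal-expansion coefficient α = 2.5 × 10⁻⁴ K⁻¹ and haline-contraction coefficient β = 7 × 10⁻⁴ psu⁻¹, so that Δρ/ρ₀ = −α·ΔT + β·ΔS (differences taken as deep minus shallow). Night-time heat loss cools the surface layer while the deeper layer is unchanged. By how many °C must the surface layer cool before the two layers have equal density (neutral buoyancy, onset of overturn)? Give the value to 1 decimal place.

Neutral buoyancy requires Δρ = 0, i.e. −α(T_deep − T_surf′) + β(S_deep − S_surf) = 0.
T_surf′ = T_deep − (β/α)·ΔS = 1.9 − (7 × 10⁻⁴/2.5 × 10⁻⁴)·(-0.37) = 2.936 °C.
Cooling required: 7.9 − (2.936) = 4.964 °C.

5.0 °C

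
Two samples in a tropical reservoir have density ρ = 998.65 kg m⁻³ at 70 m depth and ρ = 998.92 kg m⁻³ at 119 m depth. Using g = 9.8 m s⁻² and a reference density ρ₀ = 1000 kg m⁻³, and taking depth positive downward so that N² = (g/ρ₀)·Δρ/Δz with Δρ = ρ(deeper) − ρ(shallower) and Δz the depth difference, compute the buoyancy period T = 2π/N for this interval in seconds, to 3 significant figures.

Δρ = 998.92 − 998.65 = 0.27 kg m⁻³ over Δz = 119 − 70 = 49 m.
N² = (9.8/1000) × (0.27/49) = 5.4000 × 10⁻⁵ s⁻².
N = √(5.4000 × 10⁻⁵) = 7.3485 × 10⁻³ rad s⁻¹, so T = 2π/N = 855.03 s ≈ 855 s.

855 s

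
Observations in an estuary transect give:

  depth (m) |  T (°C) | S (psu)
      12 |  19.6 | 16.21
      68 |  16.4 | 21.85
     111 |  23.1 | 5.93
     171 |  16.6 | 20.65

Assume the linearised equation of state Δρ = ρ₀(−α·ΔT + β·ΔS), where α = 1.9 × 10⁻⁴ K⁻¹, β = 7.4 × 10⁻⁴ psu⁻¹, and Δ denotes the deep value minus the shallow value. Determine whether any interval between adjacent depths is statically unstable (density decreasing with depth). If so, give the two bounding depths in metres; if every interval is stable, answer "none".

Evaluate Δρ/ρ₀ = −αΔT + βΔS across each adjacent pair:
  12–68 m: −αΔT+βΔS = −(1.9 × 10⁻⁴)(-3.2)+(7.4 × 10⁻⁴)(+5.64) = 4.8 × 10⁻³ → stable
  68–111 m: −αΔT+βΔS = −(1.9 × 10⁻⁴)(+6.7)+(7.4 × 10⁻⁴)(-15.92) = -0.013 → UNSTABLE
  111–171 m: −αΔT+βΔS = −(1.9 × 10⁻⁴)(-6.5)+(7.4 × 10⁻⁴)(+14.72) = 0.012 → stable
The 68–111 m interval has Δρ < 0: lighter water underlies denser water.

68–111 m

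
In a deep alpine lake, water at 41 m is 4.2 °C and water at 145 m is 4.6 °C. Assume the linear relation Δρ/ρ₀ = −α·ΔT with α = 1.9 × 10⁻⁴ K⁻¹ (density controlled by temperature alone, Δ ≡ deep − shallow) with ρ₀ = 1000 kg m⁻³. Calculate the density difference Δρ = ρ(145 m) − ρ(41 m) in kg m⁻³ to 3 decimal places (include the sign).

-0.076 kg m⁻³

ΔT = +0.4 K, Δρ/ρ₀ = −αΔT = -7.60 × 10⁻⁵.
Δρ = 1000 × (-7.60 × 10⁻⁵) = -0.076 kg m⁻³.
Negative Δρ: lighter below, statically unstable.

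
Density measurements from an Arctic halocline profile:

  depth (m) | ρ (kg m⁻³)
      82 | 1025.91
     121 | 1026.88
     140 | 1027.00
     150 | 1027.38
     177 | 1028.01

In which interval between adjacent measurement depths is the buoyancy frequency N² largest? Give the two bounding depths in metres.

140–150 m

Compute the density gradient over each adjacent pair:
  82–121 m: Δρ/Δz = 0.97/39 = 0.025 kg m⁻⁴
  121–140 m: Δρ/Δz = 0.12/19 = 6.3 × 10⁻³ kg m⁻⁴
  140–150 m: Δρ/Δz = 0.38/10 = 0.038 kg m⁻⁴
  150–177 m: Δρ/Δz = 0.63/27 = 0.023 kg m⁻⁴
The largest gradient is in the 140–150 m interval — the pycnocline.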